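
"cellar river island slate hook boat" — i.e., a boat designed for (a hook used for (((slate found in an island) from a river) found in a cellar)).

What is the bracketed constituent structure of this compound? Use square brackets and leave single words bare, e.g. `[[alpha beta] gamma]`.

[[[cellar [river [island slate]]] hook] boat]

Whole compound: head "boat", modifier "cellar river island slate hook".
"cellar river island slate hook" → head "hook", modifier "cellar river island slate".
"cellar river island slate" → head "slate" (specifically "river island slate"), modifier "cellar".
"river island slate" → head "slate" (specifically "island slate"), modifier "river".
"island slate" → head "slate", modifier "island".
Putting it together: [[[cellar [river [island slate]]] hook] boat].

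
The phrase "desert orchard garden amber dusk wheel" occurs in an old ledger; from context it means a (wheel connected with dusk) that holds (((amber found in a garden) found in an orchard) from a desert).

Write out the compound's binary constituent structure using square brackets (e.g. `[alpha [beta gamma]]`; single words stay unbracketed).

[[desert [orchard [garden amber]]] [dusk wheel]]

Overall it is a kind of wheel (specifically "dusk wheel"); the modifier is "desert orchard garden amber".
Inside "desert orchard garden amber": head "amber" (specifically "orchard garden amber"), modifier "desert".
Inside "orchard garden amber": head "amber" (specifically "garden amber"), modifier "orchard".
Inside "garden amber": head "amber", modifier "garden".
Inside "dusk wheel": head "wheel", modifier "dusk".
Assembled: [[desert [orchard [garden amber]]] [dusk wheel]].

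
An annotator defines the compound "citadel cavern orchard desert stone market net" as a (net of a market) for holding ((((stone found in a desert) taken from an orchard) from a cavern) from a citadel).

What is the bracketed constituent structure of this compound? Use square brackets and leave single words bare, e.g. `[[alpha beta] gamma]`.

Overall it is a kind of net (specifically "market net"); the modifier is "citadel cavern orchard desert stone".
Within "citadel cavern orchard desert stone", the head is "stone" (specifically "cavern orchard desert stone") and the modifier is "citadel".
Within "cavern orchard desert stone", the head is "stone" (specifically "orchard desert stone") and the modifier is "cavern".
Within "orchard desert stone", the head is "stone" (specifically "desert stone") and the modifier is "orchard".
Within "desert stone", the head is "stone" and the modifier is "desert".
Within "market net", the head is "net" and the modifier is "market".
So the structure is [[citadel [cavern [orchard [desert stone]]]] [market net]].

[[citadel [cavern [orchard [desert stone]]]] [market net]]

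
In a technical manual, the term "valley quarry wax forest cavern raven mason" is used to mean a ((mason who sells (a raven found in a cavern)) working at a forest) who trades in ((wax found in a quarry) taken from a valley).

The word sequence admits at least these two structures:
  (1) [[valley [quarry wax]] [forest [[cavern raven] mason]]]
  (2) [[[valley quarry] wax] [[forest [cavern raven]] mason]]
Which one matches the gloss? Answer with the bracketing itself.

The paraphrase's head is the "mason" part ("forest cavern raven mason"); its modifier is "valley quarry wax".
That top-level split, carried through the inner groups, gives [[valley [quarry wax]] [forest [[cavern raven] mason]]].

[[valley [quarry wax]] [forest [[cavern raven] mason]]]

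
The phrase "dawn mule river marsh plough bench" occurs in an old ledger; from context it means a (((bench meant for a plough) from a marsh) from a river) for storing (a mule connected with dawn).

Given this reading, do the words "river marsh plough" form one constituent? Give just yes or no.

The top-level split is [dawn mule] [river marsh plough bench]; the full structure is [[dawn mule] [river [marsh [plough bench]]]].
"river marsh plough" straddles a constituent boundary, so it is not a single unit.

no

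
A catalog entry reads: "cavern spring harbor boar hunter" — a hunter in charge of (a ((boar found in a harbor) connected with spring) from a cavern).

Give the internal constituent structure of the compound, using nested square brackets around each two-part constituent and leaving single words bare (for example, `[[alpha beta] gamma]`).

The outermost head in the paraphrase is "hunter", modified by "cavern spring harbor boar".
Inside "cavern spring harbor boar": head "boar" (specifically "spring harbor boar"), modifier "cavern".
Inside "spring harbor boar": head "boar" (specifically "harbor boar"), modifier "spring".
Inside "harbor boar": head "boar", modifier "harbor".
So the structure is [[cavern [spring [harbor boar]]] hunter].

[[cavern [spring [harbor boar]]] hunter]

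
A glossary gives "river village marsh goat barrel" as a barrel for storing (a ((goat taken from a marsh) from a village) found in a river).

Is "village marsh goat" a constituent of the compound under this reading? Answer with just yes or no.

The paraphrase groups the words so that "village marsh goat" is one unit: it corresponds to a single parenthesized sub-phrase.
The full structure is [[river [village [marsh goat]]] barrel], in which [village marsh goat] is a constituent.

yes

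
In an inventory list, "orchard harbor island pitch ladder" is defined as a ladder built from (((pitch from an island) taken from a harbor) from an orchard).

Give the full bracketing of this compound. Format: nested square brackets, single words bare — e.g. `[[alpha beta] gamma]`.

Overall it is a kind of ladder; the modifier is "orchard harbor island pitch".
Within "orchard harbor island pitch", the head is "pitch" (specifically "harbor island pitch") and the modifier is "orchard".
Within "harbor island pitch", the head is "pitch" (specifically "island pitch") and the modifier is "harbor".
Within "island pitch", the head is "pitch" and the modifier is "island".
So the structure is [[orchard [harbor [island pitch]]] ladder].

[[orchard [harbor [island pitch]]] ladder]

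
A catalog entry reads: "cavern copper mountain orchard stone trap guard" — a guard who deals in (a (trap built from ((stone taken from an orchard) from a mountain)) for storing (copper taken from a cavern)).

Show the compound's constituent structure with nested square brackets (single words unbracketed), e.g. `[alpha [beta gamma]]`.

At the top level: head "guard"; modifier "cavern copper mountain orchard stone trap".
Within "cavern copper mountain orchard stone trap", the head is "trap" (specifically "mountain orchard stone trap") and the modifier is "cavern copper".
Within "cavern copper", the head is "copper" and the modifier is "cavern".
Within "mountain orchard stone trap", the head is "trap" and the modifier is "mountain orchard stone".
Within "mountain orchard stone", the head is "stone" (specifically "orchard stone") and the modifier is "mountain".
Within "orchard stone", the head is "stone" and the modifier is "orchard".
Putting it together: [[[cavern copper] [[mountain [orchard stone]] trap]] guard].

[[[cavern copper] [[mountain [orchard stone]] trap]] guard]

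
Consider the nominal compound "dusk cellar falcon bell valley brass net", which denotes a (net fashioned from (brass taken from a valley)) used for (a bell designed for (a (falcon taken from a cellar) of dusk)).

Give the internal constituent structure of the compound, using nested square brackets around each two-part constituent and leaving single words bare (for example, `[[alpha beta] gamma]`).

The outermost head in the paraphrase is "net" (specifically "valley brass net"), modified by "dusk cellar falcon bell".
Inside "dusk cellar falcon bell": head "bell", modifier "dusk cellar falcon".
Inside "dusk cellar falcon": head "falcon" (specifically "cellar falcon"), modifier "dusk".
Inside "cellar falcon": head "falcon", modifier "cellar".
Inside "valley brass net": head "net", modifier "valley brass".
Inside "valley brass": head "brass", modifier "valley".
Putting it together: [[[dusk [cellar falcon]] bell] [[valley brass] net]].

[[[dusk [cellar falcon]] bell] [[valley brass] net]]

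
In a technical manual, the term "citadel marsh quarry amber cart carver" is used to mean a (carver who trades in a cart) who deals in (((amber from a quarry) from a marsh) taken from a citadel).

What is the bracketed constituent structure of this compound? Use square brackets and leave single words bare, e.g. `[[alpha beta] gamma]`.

[[citadel [marsh [quarry amber]]] [cart carver]]

Whole compound: head "carver" (specifically "cart carver"), modifier "citadel marsh quarry amber".
Within "citadel marsh quarry amber", the head is "amber" (specifically "marsh quarry amber") and the modifier is "citadel".
Within "marsh quarry amber", the head is "amber" (specifically "quarry amber") and the modifier is "marsh".
Within "quarry amber", the head is "amber" and the modifier is "quarry".
Within "cart carver", the head is "carver" and the modifier is "cart".
Putting it together: [[citadel [marsh [quarry amber]]] [cart carver]].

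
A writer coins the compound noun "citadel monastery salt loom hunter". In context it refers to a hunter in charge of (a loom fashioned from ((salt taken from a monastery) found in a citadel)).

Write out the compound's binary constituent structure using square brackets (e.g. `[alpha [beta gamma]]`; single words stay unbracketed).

Whole compound: head "hunter", modifier "citadel monastery salt loom".
Within "citadel monastery salt loom", the head is "loom" and the modifier is "citadel monastery salt".
Within "citadel monastery salt", the head is "salt" (specifically "monastery salt") and the modifier is "citadel".
Within "monastery salt", the head is "salt" and the modifier is "monastery".
So the structure is [[[citadel [monastery salt]] loom] hunter].

[[[citadel [monastery salt]] loom] hunter]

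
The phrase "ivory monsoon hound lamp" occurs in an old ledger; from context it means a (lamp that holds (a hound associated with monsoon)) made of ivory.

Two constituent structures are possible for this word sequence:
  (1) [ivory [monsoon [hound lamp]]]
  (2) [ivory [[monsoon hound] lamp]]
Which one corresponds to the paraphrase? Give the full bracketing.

[ivory [[monsoon hound] lamp]]

The paraphrase's head is the "lamp" part ("monsoon hound lamp"); its modifier is "ivory".
That top-level split, carried through the inner groups, gives [ivory [[monsoon hound] lamp]].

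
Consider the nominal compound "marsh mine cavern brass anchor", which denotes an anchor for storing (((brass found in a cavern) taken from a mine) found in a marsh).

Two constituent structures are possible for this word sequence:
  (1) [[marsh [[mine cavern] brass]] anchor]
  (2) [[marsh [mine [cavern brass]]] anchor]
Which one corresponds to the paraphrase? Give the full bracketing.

[[marsh [mine [cavern brass]]] anchor]

The paraphrase's head is the "anchor" part ("anchor"); its modifier is "marsh mine cavern brass".
That top-level split, carried through the inner groups, gives [[marsh [mine [cavern brass]]] anchor].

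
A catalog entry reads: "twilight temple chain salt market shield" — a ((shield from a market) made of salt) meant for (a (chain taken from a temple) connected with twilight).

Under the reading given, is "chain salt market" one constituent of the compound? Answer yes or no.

no

The top-level split is [twilight temple chain] [salt market shield]; the full structure is [[twilight [temple chain]] [salt [market shield]]].
"chain salt market" straddles a constituent boundary, so it is not a single unit.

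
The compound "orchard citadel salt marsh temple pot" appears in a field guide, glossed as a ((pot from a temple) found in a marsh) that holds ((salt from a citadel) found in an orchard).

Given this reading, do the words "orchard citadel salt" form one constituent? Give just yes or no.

The paraphrase groups the words so that "orchard citadel salt" is one unit: it corresponds to a single parenthesized sub-phrase.
The full structure is [[orchard [citadel salt]] [marsh [temple pot]]], in which [orchard citadel salt] is a constituent.

yes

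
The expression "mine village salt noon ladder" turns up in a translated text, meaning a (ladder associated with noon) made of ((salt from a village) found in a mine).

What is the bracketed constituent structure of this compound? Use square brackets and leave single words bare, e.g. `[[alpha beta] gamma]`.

[[mine [village salt]] [noon ladder]]

The outermost head in the paraphrase is "ladder" (specifically "noon ladder"), modified by "mine village salt".
Inside "mine village salt": head "salt" (specifically "village salt"), modifier "mine".
Inside "village salt": head "salt", modifier "village".
Inside "noon ladder": head "ladder", modifier "noon".
So the structure is [[mine [village salt]] [noon ladder]].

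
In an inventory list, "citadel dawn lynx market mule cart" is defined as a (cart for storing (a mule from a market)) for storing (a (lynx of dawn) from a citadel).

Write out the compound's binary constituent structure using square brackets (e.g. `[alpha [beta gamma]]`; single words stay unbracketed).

[[citadel [dawn lynx]] [[market mule] cart]]

At the top level: head "cart" (specifically "market mule cart"); modifier "citadel dawn lynx".
Inside "citadel dawn lynx": head "lynx" (specifically "dawn lynx"), modifier "citadel".
Inside "dawn lynx": head "lynx", modifier "dawn".
Inside "market mule cart": head "cart", modifier "market mule".
Inside "market mule": head "mule", modifier "market".
So the structure is [[citadel [dawn lynx]] [[market mule] cart]].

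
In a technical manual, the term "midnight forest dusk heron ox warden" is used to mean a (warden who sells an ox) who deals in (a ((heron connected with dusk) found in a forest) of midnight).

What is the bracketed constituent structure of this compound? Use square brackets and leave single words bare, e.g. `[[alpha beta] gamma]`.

Whole compound: head "warden" (specifically "ox warden"), modifier "midnight forest dusk heron".
Within "midnight forest dusk heron", the head is "heron" (specifically "forest dusk heron") and the modifier is "midnight".
Within "forest dusk heron", the head is "heron" (specifically "dusk heron") and the modifier is "forest".
Within "dusk heron", the head is "heron" and the modifier is "dusk".
Within "ox warden", the head is "warden" and the modifier is "ox".
So the structure is [[midnight [forest [dusk heron]]] [ox warden]].

[[midnight [forest [dusk heron]]] [ox warden]]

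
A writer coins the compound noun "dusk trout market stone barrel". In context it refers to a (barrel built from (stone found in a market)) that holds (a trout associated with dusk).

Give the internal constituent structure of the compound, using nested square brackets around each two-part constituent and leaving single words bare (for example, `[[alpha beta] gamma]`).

[[dusk trout] [[market stone] barrel]]

Whole compound: head "barrel" (specifically "market stone barrel"), modifier "dusk trout".
"dusk trout" → head "trout", modifier "dusk".
"market stone barrel" → head "barrel", modifier "market stone".
"market stone" → head "stone", modifier "market".
So the structure is [[dusk trout] [[market stone] barrel]].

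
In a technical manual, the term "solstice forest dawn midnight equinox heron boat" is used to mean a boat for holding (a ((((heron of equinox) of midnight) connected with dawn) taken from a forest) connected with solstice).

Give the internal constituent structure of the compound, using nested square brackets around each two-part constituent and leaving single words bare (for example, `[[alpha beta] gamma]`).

At the top level: head "boat"; modifier "solstice forest dawn midnight equinox heron".
"solstice forest dawn midnight equinox heron" → head "heron" (specifically "forest dawn midnight equinox heron"), modifier "solstice".
"forest dawn midnight equinox heron" → head "heron" (specifically "dawn midnight equinox heron"), modifier "forest".
"dawn midnight equinox heron" → head "heron" (specifically "midnight equinox heron"), modifier "dawn".
"midnight equinox heron" → head "heron" (specifically "equinox heron"), modifier "midnight".
"equinox heron" → head "heron", modifier "equinox".
Assembled: [[solstice [forest [dawn [midnight [equinox heron]]]]] boat].

[[solstice [forest [dawn [midnight [equinox heron]]]]] boat]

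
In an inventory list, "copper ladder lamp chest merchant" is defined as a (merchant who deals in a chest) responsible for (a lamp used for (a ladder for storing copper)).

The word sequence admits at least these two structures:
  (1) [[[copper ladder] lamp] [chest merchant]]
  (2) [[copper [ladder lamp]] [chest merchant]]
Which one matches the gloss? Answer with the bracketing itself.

The paraphrase's head is the "merchant" part ("chest merchant"); its modifier is "copper ladder lamp".
That top-level split, carried through the inner groups, gives [[[copper ladder] lamp] [chest merchant]].

[[[copper ladder] lamp] [chest merchant]]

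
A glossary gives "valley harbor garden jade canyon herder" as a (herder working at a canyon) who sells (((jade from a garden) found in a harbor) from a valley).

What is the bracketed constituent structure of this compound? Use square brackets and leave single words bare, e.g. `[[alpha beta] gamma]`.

[[valley [harbor [garden jade]]] [canyon herder]]

Overall it is a kind of herder (specifically "canyon herder"); the modifier is "valley harbor garden jade".
Inside "valley harbor garden jade": head "jade" (specifically "harbor garden jade"), modifier "valley".
Inside "harbor garden jade": head "jade" (specifically "garden jade"), modifier "harbor".
Inside "garden jade": head "jade", modifier "garden".
Inside "canyon herder": head "herder", modifier "canyon".
Putting it together: [[valley [harbor [garden jade]]] [canyon herder]].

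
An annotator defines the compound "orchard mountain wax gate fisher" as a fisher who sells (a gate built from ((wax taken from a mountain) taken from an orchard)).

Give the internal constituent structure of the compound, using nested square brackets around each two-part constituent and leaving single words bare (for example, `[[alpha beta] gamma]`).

[[[orchard [mountain wax]] gate] fisher]

Overall it is a kind of fisher; the modifier is "orchard mountain wax gate".
Within "orchard mountain wax gate", the head is "gate" and the modifier is "orchard mountain wax".
Within "orchard mountain wax", the head is "wax" (specifically "mountain wax") and the modifier is "orchard".
Within "mountain wax", the head is "wax" and the modifier is "mountain".
Putting it together: [[[orchard [mountain wax]] gate] fisher].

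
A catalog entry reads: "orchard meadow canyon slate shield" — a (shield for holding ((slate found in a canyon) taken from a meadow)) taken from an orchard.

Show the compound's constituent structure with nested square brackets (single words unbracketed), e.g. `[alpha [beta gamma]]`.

[orchard [[meadow [canyon slate]] shield]]

Overall it is a kind of shield (specifically "meadow canyon slate shield"); the modifier is "orchard".
"meadow canyon slate shield" → head "shield", modifier "meadow canyon slate".
"meadow canyon slate" → head "slate" (specifically "canyon slate"), modifier "meadow".
"canyon slate" → head "slate", modifier "canyon".
So the structure is [orchard [[meadow [canyon slate]] shield]].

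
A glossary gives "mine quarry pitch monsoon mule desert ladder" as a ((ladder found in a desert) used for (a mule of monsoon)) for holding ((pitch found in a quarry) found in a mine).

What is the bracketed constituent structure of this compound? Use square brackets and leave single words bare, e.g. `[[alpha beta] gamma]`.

At the top level: head "ladder" (specifically "monsoon mule desert ladder"); modifier "mine quarry pitch".
Within "mine quarry pitch", the head is "pitch" (specifically "quarry pitch") and the modifier is "mine".
Within "quarry pitch", the head is "pitch" and the modifier is "quarry".
Within "monsoon mule desert ladder", the head is "ladder" (specifically "desert ladder") and the modifier is "monsoon mule".
Within "monsoon mule", the head is "mule" and the modifier is "monsoon".
Within "desert ladder", the head is "ladder" and the modifier is "desert".
Putting it together: [[mine [quarry pitch]] [[monsoon mule] [desert ladder]]].

[[mine [quarry pitch]] [[monsoon mule] [desert ladder]]]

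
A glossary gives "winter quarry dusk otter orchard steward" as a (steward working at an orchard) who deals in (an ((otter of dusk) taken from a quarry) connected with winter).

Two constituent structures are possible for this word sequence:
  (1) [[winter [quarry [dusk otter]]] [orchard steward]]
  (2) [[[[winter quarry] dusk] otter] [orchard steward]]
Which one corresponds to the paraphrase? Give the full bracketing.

[[winter [quarry [dusk otter]]] [orchard steward]]

The paraphrase's head is the "steward" part ("orchard steward"); its modifier is "winter quarry dusk otter".
That top-level split, carried through the inner groups, gives [[winter [quarry [dusk otter]]] [orchard steward]].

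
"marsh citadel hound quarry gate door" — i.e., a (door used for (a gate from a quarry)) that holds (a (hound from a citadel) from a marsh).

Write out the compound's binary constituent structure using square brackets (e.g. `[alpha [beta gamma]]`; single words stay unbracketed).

The outermost head in the paraphrase is "door" (specifically "quarry gate door"), modified by "marsh citadel hound".
Within "marsh citadel hound", the head is "hound" (specifically "citadel hound") and the modifier is "marsh".
Within "citadel hound", the head is "hound" and the modifier is "citadel".
Within "quarry gate door", the head is "door" and the modifier is "quarry gate".
Within "quarry gate", the head is "gate" and the modifier is "quarry".
Putting it together: [[marsh [citadel hound]] [[quarry gate] door]].

[[marsh [citadel hound]] [[quarry gate] door]]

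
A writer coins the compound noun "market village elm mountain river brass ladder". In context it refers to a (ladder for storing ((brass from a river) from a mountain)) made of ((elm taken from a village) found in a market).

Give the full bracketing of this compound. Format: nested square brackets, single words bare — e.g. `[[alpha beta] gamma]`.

[[market [village elm]] [[mountain [river brass]] ladder]]

The outermost head in the paraphrase is "ladder" (specifically "mountain river brass ladder"), modified by "market village elm".
Within "market village elm", the head is "elm" (specifically "village elm") and the modifier is "market".
Within "village elm", the head is "elm" and the modifier is "village".
Within "mountain river brass ladder", the head is "ladder" and the modifier is "mountain river brass".
Within "mountain river brass", the head is "brass" (specifically "river brass") and the modifier is "mountain".
Within "river brass", the head is "brass" and the modifier is "river".
Assembled: [[market [village elm]] [[mountain [river brass]] ladder]].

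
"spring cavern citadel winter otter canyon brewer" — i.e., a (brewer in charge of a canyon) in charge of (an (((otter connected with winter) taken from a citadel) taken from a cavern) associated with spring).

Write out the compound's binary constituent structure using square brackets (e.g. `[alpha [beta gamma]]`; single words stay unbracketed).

[[spring [cavern [citadel [winter otter]]]] [canyon brewer]]

Overall it is a kind of brewer (specifically "canyon brewer"); the modifier is "spring cavern citadel winter otter".
"spring cavern citadel winter otter" → head "otter" (specifically "cavern citadel winter otter"), modifier "spring".
"cavern citadel winter otter" → head "otter" (specifically "citadel winter otter"), modifier "cavern".
"citadel winter otter" → head "otter" (specifically "winter otter"), modifier "citadel".
"winter otter" → head "otter", modifier "winter".
"canyon brewer" → head "brewer", modifier "canyon".
Assembled: [[spring [cavern [citadel [winter otter]]]] [canyon brewer]].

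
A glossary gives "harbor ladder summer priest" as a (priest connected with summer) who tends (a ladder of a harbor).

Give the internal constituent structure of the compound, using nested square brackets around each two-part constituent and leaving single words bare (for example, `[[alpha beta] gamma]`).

[[harbor ladder] [summer priest]]

Overall it is a kind of priest (specifically "summer priest"); the modifier is "harbor ladder".
"harbor ladder" → head "ladder", modifier "harbor".
"summer priest" → head "priest", modifier "summer".
So the structure is [[harbor ladder] [summer priest]].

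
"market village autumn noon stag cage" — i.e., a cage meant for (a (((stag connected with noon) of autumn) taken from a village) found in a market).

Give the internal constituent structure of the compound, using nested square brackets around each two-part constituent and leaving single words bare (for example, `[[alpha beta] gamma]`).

Overall it is a kind of cage; the modifier is "market village autumn noon stag".
"market village autumn noon stag" → head "stag" (specifically "village autumn noon stag"), modifier "market".
"village autumn noon stag" → head "stag" (specifically "autumn noon stag"), modifier "village".
"autumn noon stag" → head "stag" (specifically "noon stag"), modifier "autumn".
"noon stag" → head "stag", modifier "noon".
Assembled: [[market [village [autumn [noon stag]]]] cage].

[[market [village [autumn [noon stag]]]] cage]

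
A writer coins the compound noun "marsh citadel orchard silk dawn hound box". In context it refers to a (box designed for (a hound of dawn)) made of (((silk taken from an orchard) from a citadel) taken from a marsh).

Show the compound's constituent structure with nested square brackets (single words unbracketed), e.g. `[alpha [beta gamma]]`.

[[marsh [citadel [orchard silk]]] [[dawn hound] box]]

The outermost head in the paraphrase is "box" (specifically "dawn hound box"), modified by "marsh citadel orchard silk".
Within "marsh citadel orchard silk", the head is "silk" (specifically "citadel orchard silk") and the modifier is "marsh".
Within "citadel orchard silk", the head is "silk" (specifically "orchard silk") and the modifier is "citadel".
Within "orchard silk", the head is "silk" and the modifier is "orchard".
Within "dawn hound box", the head is "box" and the modifier is "dawn hound".
Within "dawn hound", the head is "hound" and the modifier is "dawn".
Assembled: [[marsh [citadel [orchard silk]]] [[dawn hound] box]].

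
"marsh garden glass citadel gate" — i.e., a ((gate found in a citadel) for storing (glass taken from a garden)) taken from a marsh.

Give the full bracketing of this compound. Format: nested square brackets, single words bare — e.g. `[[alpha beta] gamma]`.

[marsh [[garden glass] [citadel gate]]]

Overall it is a kind of gate (specifically "garden glass citadel gate"); the modifier is "marsh".
Within "garden glass citadel gate", the head is "gate" (specifically "citadel gate") and the modifier is "garden glass".
Within "garden glass", the head is "glass" and the modifier is "garden".
Within "citadel gate", the head is "gate" and the modifier is "citadel".
So the structure is [marsh [[garden glass] [citadel gate]]].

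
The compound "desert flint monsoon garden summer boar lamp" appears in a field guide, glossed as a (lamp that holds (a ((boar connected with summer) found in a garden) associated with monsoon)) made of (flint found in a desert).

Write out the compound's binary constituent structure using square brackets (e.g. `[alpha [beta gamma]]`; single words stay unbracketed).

The outermost head in the paraphrase is "lamp" (specifically "monsoon garden summer boar lamp"), modified by "desert flint".
"desert flint" → head "flint", modifier "desert".
"monsoon garden summer boar lamp" → head "lamp", modifier "monsoon garden summer boar".
"monsoon garden summer boar" → head "boar" (specifically "garden summer boar"), modifier "monsoon".
"garden summer boar" → head "boar" (specifically "summer boar"), modifier "garden".
"summer boar" → head "boar", modifier "summer".
Putting it together: [[desert flint] [[monsoon [garden [summer boar]]] lamp]].

[[desert flint] [[monsoon [garden [summer boar]]] lamp]]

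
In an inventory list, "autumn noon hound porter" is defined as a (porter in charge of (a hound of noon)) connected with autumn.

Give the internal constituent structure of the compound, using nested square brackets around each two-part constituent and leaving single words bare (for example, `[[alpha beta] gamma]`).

At the top level: head "porter" (specifically "noon hound porter"); modifier "autumn".
Within "noon hound porter", the head is "porter" and the modifier is "noon hound".
Within "noon hound", the head is "hound" and the modifier is "noon".
Assembled: [autumn [[noon hound] porter]].

[autumn [[noon hound] porter]]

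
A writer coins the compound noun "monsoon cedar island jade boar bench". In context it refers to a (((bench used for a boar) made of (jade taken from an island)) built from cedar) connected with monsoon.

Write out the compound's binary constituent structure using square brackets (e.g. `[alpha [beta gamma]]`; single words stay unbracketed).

Whole compound: head "bench" (specifically "cedar island jade boar bench"), modifier "monsoon".
Inside "cedar island jade boar bench": head "bench" (specifically "island jade boar bench"), modifier "cedar".
Inside "island jade boar bench": head "bench" (specifically "boar bench"), modifier "island jade".
Inside "island jade": head "jade", modifier "island".
Inside "boar bench": head "bench", modifier "boar".
Putting it together: [monsoon [cedar [[island jade] [boar bench]]]].

[monsoon [cedar [[island jade] [boar bench]]]]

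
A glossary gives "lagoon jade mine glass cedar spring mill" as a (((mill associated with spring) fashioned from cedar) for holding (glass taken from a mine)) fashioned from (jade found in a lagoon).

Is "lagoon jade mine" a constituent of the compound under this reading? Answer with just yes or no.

The top-level split is [lagoon jade] [mine glass cedar spring mill]; the full structure is [[lagoon jade] [[mine glass] [cedar [spring mill]]]].
"lagoon jade mine" straddles a constituent boundary, so it is not a single unit.

no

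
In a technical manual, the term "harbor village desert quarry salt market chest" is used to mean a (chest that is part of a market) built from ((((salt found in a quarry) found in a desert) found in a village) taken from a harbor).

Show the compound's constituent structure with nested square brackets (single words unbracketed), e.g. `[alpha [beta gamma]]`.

The outermost head in the paraphrase is "chest" (specifically "market chest"), modified by "harbor village desert quarry salt".
"harbor village desert quarry salt" → head "salt" (specifically "village desert quarry salt"), modifier "harbor".
"village desert quarry salt" → head "salt" (specifically "desert quarry salt"), modifier "village".
"desert quarry salt" → head "salt" (specifically "quarry salt"), modifier "desert".
"quarry salt" → head "salt", modifier "quarry".
"market chest" → head "chest", modifier "market".
Putting it together: [[harbor [village [desert [quarry salt]]]] [market chest]].

[[harbor [village [desert [quarry salt]]]] [market chest]]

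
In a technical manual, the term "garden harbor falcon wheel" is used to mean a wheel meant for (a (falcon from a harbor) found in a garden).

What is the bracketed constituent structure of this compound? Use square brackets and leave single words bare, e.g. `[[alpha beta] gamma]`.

Whole compound: head "wheel", modifier "garden harbor falcon".
Within "garden harbor falcon", the head is "falcon" (specifically "harbor falcon") and the modifier is "garden".
Within "harbor falcon", the head is "falcon" and the modifier is "harbor".
So the structure is [[garden [harbor falcon]] wheel].

[[garden [harbor falcon]] wheel]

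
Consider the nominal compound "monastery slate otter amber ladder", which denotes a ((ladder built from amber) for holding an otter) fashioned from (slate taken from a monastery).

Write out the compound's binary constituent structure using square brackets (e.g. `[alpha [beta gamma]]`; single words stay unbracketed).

[[monastery slate] [otter [amber ladder]]]

Whole compound: head "ladder" (specifically "otter amber ladder"), modifier "monastery slate".
"monastery slate" → head "slate", modifier "monastery".
"otter amber ladder" → head "ladder" (specifically "amber ladder"), modifier "otter".
"amber ladder" → head "ladder", modifier "amber".
Assembled: [[monastery slate] [otter [amber ladder]]].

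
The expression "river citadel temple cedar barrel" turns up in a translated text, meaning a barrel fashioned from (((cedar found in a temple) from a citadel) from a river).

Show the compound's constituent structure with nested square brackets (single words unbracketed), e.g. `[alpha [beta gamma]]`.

Whole compound: head "barrel", modifier "river citadel temple cedar".
Within "river citadel temple cedar", the head is "cedar" (specifically "citadel temple cedar") and the modifier is "river".
Within "citadel temple cedar", the head is "cedar" (specifically "temple cedar") and the modifier is "citadel".
Within "temple cedar", the head is "cedar" and the modifier is "temple".
So the structure is [[river [citadel [temple cedar]]] barrel].

[[river [citadel [temple cedar]]] barrel]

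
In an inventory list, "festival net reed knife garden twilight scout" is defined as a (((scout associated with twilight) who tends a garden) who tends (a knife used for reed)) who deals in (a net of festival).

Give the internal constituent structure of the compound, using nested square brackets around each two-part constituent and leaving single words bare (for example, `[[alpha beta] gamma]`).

At the top level: head "scout" (specifically "reed knife garden twilight scout"); modifier "festival net".
Within "festival net", the head is "net" and the modifier is "festival".
Within "reed knife garden twilight scout", the head is "scout" (specifically "garden twilight scout") and the modifier is "reed knife".
Within "reed knife", the head is "knife" and the modifier is "reed".
Within "garden twilight scout", the head is "scout" (specifically "twilight scout") and the modifier is "garden".
Within "twilight scout", the head is "scout" and the modifier is "twilight".
Assembled: [[festival net] [[reed knife] [garden [twilight scout]]]].

[[festival net] [[reed knife] [garden [twilight scout]]]]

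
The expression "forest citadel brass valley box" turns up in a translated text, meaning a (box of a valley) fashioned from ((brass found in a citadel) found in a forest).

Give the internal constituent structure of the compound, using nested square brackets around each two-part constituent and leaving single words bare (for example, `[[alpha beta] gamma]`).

At the top level: head "box" (specifically "valley box"); modifier "forest citadel brass".
"forest citadel brass" → head "brass" (specifically "citadel brass"), modifier "forest".
"citadel brass" → head "brass", modifier "citadel".
"valley box" → head "box", modifier "valley".
Assembled: [[forest [citadel brass]] [valley box]].

[[forest [citadel brass]] [valley box]]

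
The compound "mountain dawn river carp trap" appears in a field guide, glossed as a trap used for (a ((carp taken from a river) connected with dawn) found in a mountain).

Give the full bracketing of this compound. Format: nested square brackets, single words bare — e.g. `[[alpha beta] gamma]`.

The outermost head in the paraphrase is "trap", modified by "mountain dawn river carp".
"mountain dawn river carp" → head "carp" (specifically "dawn river carp"), modifier "mountain".
"dawn river carp" → head "carp" (specifically "river carp"), modifier "dawn".
"river carp" → head "carp", modifier "river".
So the structure is [[mountain [dawn [river carp]]] trap].

[[mountain [dawn [river carp]]] trap]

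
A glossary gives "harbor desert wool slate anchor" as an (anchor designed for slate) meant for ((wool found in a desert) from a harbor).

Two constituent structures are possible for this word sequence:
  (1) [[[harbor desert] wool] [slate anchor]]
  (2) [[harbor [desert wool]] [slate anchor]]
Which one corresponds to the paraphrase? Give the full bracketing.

The paraphrase's head is the "anchor" part ("slate anchor"); its modifier is "harbor desert wool".
That top-level split, carried through the inner groups, gives [[harbor [desert wool]] [slate anchor]].

[[harbor [desert wool]] [slate anchor]]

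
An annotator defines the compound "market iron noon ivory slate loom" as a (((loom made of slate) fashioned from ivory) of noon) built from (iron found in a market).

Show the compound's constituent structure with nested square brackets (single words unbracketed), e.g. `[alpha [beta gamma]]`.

[[market iron] [noon [ivory [slate loom]]]]

Whole compound: head "loom" (specifically "noon ivory slate loom"), modifier "market iron".
"market iron" → head "iron", modifier "market".
"noon ivory slate loom" → head "loom" (specifically "ivory slate loom"), modifier "noon".
"ivory slate loom" → head "loom" (specifically "slate loom"), modifier "ivory".
"slate loom" → head "loom", modifier "slate".
So the structure is [[market iron] [noon [ivory [slate loom]]]].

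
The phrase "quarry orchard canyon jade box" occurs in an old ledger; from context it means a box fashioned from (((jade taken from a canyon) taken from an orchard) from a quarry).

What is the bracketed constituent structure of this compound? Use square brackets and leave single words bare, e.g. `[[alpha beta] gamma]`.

[[quarry [orchard [canyon jade]]] box]

At the top level: head "box"; modifier "quarry orchard canyon jade".
Inside "quarry orchard canyon jade": head "jade" (specifically "orchard canyon jade"), modifier "quarry".
Inside "orchard canyon jade": head "jade" (specifically "canyon jade"), modifier "orchard".
Inside "canyon jade": head "jade", modifier "canyon".
Assembled: [[quarry [orchard [canyon jade]]] box].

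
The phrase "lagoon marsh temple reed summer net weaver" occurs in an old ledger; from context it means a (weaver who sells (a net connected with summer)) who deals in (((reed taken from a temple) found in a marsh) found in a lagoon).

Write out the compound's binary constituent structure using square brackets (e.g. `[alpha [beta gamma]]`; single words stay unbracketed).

[[lagoon [marsh [temple reed]]] [[summer net] weaver]]

Whole compound: head "weaver" (specifically "summer net weaver"), modifier "lagoon marsh temple reed".
Inside "lagoon marsh temple reed": head "reed" (specifically "marsh temple reed"), modifier "lagoon".
Inside "marsh temple reed": head "reed" (specifically "temple reed"), modifier "marsh".
Inside "temple reed": head "reed", modifier "temple".
Inside "summer net weaver": head "weaver", modifier "summer net".
Inside "summer net": head "net", modifier "summer".
So the structure is [[lagoon [marsh [temple reed]]] [[summer net] weaver]].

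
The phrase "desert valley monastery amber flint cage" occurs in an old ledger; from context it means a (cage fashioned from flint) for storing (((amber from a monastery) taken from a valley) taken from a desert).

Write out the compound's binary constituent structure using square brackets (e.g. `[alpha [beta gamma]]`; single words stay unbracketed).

[[desert [valley [monastery amber]]] [flint cage]]

The outermost head in the paraphrase is "cage" (specifically "flint cage"), modified by "desert valley monastery amber".
Inside "desert valley monastery amber": head "amber" (specifically "valley monastery amber"), modifier "desert".
Inside "valley monastery amber": head "amber" (specifically "monastery amber"), modifier "valley".
Inside "monastery amber": head "amber", modifier "monastery".
Inside "flint cage": head "cage", modifier "flint".
So the structure is [[desert [valley [monastery amber]]] [flint cage]].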